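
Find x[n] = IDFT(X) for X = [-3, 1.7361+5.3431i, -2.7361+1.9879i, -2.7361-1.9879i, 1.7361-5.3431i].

x[n] = (1/5) Σ(k=0 to 4) X[k] · e^(2πikn/5)

Computing each x[n]:
x[0] = -1
x[1] = -2
x[2] = -2
x[3] = -1
x[4] = 3

x = [-1, -2, -2, -1, 3]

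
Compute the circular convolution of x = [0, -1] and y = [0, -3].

(x ⊛ y)[n] = Σ(m=0 to 1) x[m] · y[(n-m) mod 2]

Computing each output sample:
(x ⊛ y)[0] = 3
(x ⊛ y)[1] = 0

x ⊛ y = [3, 0]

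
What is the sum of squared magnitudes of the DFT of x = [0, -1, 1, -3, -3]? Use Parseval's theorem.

Parseval: Σ|x[n]|² = (1/N)Σ|X[k]|², so Σ|X[k]|² = N·Σ|x[n]|² = 5·20.0000

Σ|X[k]|² = N·Σ|x[n]|² = 5·20.0000 = 100.0000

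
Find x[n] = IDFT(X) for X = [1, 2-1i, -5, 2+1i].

x[n] = (1/4) Σ(k=0 to 3) X[k] · e^(2πikn/4)

Computing each x[n]:
x[0] = 0
x[1] = 2
x[2] = -2
x[3] = 1

x = [0, 2, -2, 1]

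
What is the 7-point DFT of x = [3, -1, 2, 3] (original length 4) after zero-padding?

Original 4-point DFT: [7, 1+4i, 3, 1-4i]
Zero-padded 7-point DFT provides frequency interpolation.

DFT_7([x, 0, ...]) = [7, -0.7714-2.4697i, 3.2911+4.1882i, 4.4804-0.9272i, 4.4804+0.9272i, 3.2911-4.1882i, -0.7714+2.4697i]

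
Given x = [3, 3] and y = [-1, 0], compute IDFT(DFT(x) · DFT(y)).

(x ⊛ y)[n] = Σ(m=0 to 1) x[m] · y[(n-m) mod 2]

Computing each output sample:
(x ⊛ y)[0] = -3
(x ⊛ y)[1] = -3

x ⊛ y = [-3, -3]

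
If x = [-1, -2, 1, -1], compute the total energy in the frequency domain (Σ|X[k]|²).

Parseval: Σ|x[n]|² = (1/N)Σ|X[k]|², so Σ|X[k]|² = N·Σ|x[n]|² = 4·7.0000

Σ|X[k]|² = N·Σ|x[n]|² = 4·7.0000 = 28.0000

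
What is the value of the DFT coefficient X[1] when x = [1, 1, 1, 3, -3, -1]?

X[1] = Σ(n=0 to 5) x[n] · ω_6^(1n) where ω_6 = e^(-2πi/6)
= (1)·ω_6^0 + (1)·ω_6^1 + (1)·ω_6^2 + (3)·ω_6^3 + (-3)·ω_6^4 + (-1)·ω_6^5

X[1] = -1.0000-5.1962i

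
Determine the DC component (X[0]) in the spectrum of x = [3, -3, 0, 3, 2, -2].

X[0] = Σ(n=0 to 5) x[n] · ω_6^0 = Σ x[n]
= (3) + (-3) + (0) + (3) + (2) + (-2)

X[0] = 3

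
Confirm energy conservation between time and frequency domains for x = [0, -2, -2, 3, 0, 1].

Time domain:
Σ|x[n]|² = |0|² + |-2|² + |-2|² + |3|² + |0|² + |1|² = 18.0000

Frequency domain:
(1/6)Σ|X[k]|² = (1/6)(|0|² + |-2.5000+4.3301i|² + |4.5000+0.8660i|² + |-4|² + |4.5000-0.8660i|² + |-2.5000-4.3301i|²) = (1/6)·108.0000 = 18.0000

Both sides agree, confirming Parseval's theorem.

Σ|x[n]|² = (1/N)Σ|X[k]|² = 18.0000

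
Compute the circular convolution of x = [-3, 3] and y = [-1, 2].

(x ⊛ y)[n] = Σ(m=0 to 1) x[m] · y[(n-m) mod 2]

Computing each output sample:
(x ⊛ y)[0] = 9
(x ⊛ y)[1] = -9

x ⊛ y = [9, -9]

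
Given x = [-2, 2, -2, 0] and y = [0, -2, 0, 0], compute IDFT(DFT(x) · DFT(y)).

(x ⊛ y)[n] = Σ(m=0 to 3) x[m] · y[(n-m) mod 4]

Computing each output sample:
(x ⊛ y)[0] = 0
(x ⊛ y)[1] = 4
(x ⊛ y)[2] = -4
(x ⊛ y)[3] = 4

x ⊛ y = [0, 4, -4, 4]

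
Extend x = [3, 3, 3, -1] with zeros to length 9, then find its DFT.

Original 4-point DFT: [8, -4i, 4, 4i]
Zero-padded 9-point DFT provides frequency interpolation.

DFT_9([x, 0, ...]) = [8, 6.3191-4.0168i, 1.2019-4.8465i, -1, 2.9791+1.7683i, 2.9791-1.7683i, -1, 1.2019+4.8465i, 6.3191+4.0168i]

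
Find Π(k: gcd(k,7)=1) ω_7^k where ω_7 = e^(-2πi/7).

The primitive 7th roots of unity are ω_7^k for k coprime to 7: k ∈ {1, 2, 3, 4, 5, 6}
Their product equals the constant term of the cyclotomic polynomial Φ_7(x) up to sign.
For n ≥ 3, the product of all primitive nth roots of unity is 1. (For n=1 it is 1; for n=2 it is -1.)

1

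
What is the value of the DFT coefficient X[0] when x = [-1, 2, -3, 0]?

X[0] = Σ(n=0 to 3) x[n] · ω_4^0 = Σ x[n]
= (-1) + (2) + (-3) + (0)

X[0] = -2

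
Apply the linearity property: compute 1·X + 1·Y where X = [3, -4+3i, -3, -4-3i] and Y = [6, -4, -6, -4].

By linearity: DFT(1x + 1y) = 1·DFT(x) + 1·DFT(y)
= 1·[3, -4+3i, -3, -4-3i] + 1·[6, -4, -6, -4]

Computing element-wise:
Z[0] = 1·(3) + 1·(6) = 9
Z[1] = 1·(-4+3i) + 1·(-4) = -8+3i
Z[2] = 1·(-3) + 1·(-6) = -9
Z[3] = 1·(-4-3i) + 1·(-4) = -8-3i

DFT(1x + 1y) = 1·X + 1·Y = [9, -8+3i, -9, -8-3i]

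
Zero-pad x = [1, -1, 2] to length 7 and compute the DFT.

Original 3-point DFT: [2, 0.5000+2.5981i, 0.5000-2.5981i]
Zero-padded 7-point DFT provides frequency interpolation.

DFT_7([x, 0, ...]) = [2, -0.0685-1.1680i, -0.5794+1.8427i, 3.1479+1.9975i, 3.1479-1.9975i, -0.5794-1.8427i, -0.0685+1.1680i]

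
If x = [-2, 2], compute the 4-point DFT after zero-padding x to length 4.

Original 2-point DFT: [0, -4]
Zero-padded 4-point DFT provides frequency interpolation.

DFT_4([x, 0, ...]) = [0, -2-2i, -4, -2+2i]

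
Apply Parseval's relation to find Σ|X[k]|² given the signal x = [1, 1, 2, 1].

Parseval: Σ|x[n]|² = (1/N)Σ|X[k]|², so Σ|X[k]|² = N·Σ|x[n]|² = 4·7.0000

Σ|X[k]|² = N·Σ|x[n]|² = 4·7.0000 = 28.0000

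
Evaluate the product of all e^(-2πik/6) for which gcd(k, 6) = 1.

The primitive 6th roots of unity are ω_6^k for k coprime to 6: k ∈ {1, 5}
Their product equals the constant term of the cyclotomic polynomial Φ_6(x) up to sign.
For n ≥ 3, the product of all primitive nth roots of unity is 1. (For n=1 it is 1; for n=2 it is -1.)

1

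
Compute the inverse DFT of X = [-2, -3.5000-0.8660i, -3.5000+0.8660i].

x[n] = (1/3) Σ(k=0 to 2) X[k] · e^(2πikn/3)

Computing each x[n]:
x[0] = -3
x[1] = 1
x[2] = 0

x = [-3, 1, 0]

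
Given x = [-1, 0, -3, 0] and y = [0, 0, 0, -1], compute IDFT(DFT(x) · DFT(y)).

(x ⊛ y)[n] = Σ(m=0 to 3) x[m] · y[(n-m) mod 4]

Computing each output sample:
(x ⊛ y)[0] = 0
(x ⊛ y)[1] = 3
(x ⊛ y)[2] = 0
(x ⊛ y)[3] = 1

x ⊛ y = [0, 3, 0, 1]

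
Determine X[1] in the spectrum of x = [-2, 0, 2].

X[1] = Σ(n=0 to 2) x[n] · ω_3^(1n) where ω_3 = e^(-2πi/3)
= (-2)·ω_3^0 + (0)·ω_3^1 + (2)·ω_3^2

X[1] = -3.0000+1.7321i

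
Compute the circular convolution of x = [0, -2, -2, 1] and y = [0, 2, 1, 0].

(x ⊛ y)[n] = Σ(m=0 to 3) x[m] · y[(n-m) mod 4]

Computing each output sample:
(x ⊛ y)[0] = 0
(x ⊛ y)[1] = 1
(x ⊛ y)[2] = -4
(x ⊛ y)[3] = -6

x ⊛ y = [0, 1, -4, -6]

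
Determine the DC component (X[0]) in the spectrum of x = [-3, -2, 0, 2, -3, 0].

X[0] = Σ(n=0 to 5) x[n] · ω_6^0 = Σ x[n]
= (-3) + (-2) + (0) + (2) + (-3) + (0)

X[0] = -6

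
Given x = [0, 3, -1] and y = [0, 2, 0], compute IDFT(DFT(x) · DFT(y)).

(x ⊛ y)[n] = Σ(m=0 to 2) x[m] · y[(n-m) mod 3]

Computing each output sample:
(x ⊛ y)[0] = -2
(x ⊛ y)[1] = 0
(x ⊛ y)[2] = 6

x ⊛ y = [-2, 0, 6]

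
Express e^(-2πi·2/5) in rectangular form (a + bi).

ω_5^2 = e^(-2πi·2/5)
= cos(-2π·2/5) + i·sin(-2π·2/5)
= cos(-4π/5) + i·sin(-4π/5)

ω_5^2 = cos(-4π/5) + i·sin(-4π/5) = -0.8090-0.5878i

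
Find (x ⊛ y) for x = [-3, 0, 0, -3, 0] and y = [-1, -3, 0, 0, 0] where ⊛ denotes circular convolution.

(x ⊛ y)[n] = Σ(m=0 to 4) x[m] · y[(n-m) mod 5]

Computing each output sample:
(x ⊛ y)[0] = 3
(x ⊛ y)[1] = 9
(x ⊛ y)[2] = 0
(x ⊛ y)[3] = 3
(x ⊛ y)[4] = 9

x ⊛ y = [3, 9, 0, 3, 9]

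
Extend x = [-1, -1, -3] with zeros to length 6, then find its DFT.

Original 3-point DFT: [-5, 1.0000-1.7321i, 1.0000+1.7321i]
Zero-padded 6-point DFT provides frequency interpolation.

DFT_6([x, 0, ...]) = [-5, 3.4641i, 1.0000-1.7321i, -3, 1.0000+1.7321i, -3.4641i]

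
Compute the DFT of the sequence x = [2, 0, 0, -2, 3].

X[k] = Σ(n=0 to 4) x[n] · ω_5^(nk)
where ω_5 = e^(-2πi/5)

Computing each X[k]:
X[0] = 3
X[1] = 4.5451+1.6776i
X[2] = -1.0451+3.6655i
X[3] = -1.0451-3.6655i
X[4] = 4.5451-1.6776i

X = [3, 4.5451+1.6776i, -1.0451+3.6655i, -1.0451-3.6655i, 4.5451-1.6776i]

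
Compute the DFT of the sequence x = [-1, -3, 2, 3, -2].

X[k] = Σ(n=0 to 4) x[n] · ω_5^(nk)
where ω_5 = e^(-2πi/5)

Computing each X[k]:
X[0] = -1
X[1] = -6.5902+1.5388i
X[2] = 4.5902-0.3633i
X[3] = 4.5902+0.3633i
X[4] = -6.5902-1.5388i

X = [-1, -6.5902+1.5388i, 4.5902-0.3633i, 4.5902+0.3633i, -6.5902-1.5388i]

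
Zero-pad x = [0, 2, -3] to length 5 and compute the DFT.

Original 3-point DFT: [-1, 0.5000-4.3301i, 0.5000+4.3301i]
Zero-padded 5-point DFT provides frequency interpolation.

DFT_5([x, 0, ...]) = [-1, 3.0451-0.1388i, -2.5451-4.0287i, -2.5451+4.0287i, 3.0451+0.1388i]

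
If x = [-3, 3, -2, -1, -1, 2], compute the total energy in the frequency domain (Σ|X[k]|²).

Parseval: Σ|x[n]|² = (1/N)Σ|X[k]|², so Σ|X[k]|² = N·Σ|x[n]|² = 6·28.0000

Σ|X[k]|² = N·Σ|x[n]|² = 6·28.0000 = 168.0000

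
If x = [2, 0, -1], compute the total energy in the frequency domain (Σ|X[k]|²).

Parseval: Σ|x[n]|² = (1/N)Σ|X[k]|², so Σ|X[k]|² = N·Σ|x[n]|² = 3·5.0000

Σ|X[k]|² = N·Σ|x[n]|² = 3·5.0000 = 15.0000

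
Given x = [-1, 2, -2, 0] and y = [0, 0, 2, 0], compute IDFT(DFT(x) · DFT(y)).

(x ⊛ y)[n] = Σ(m=0 to 3) x[m] · y[(n-m) mod 4]

Computing each output sample:
(x ⊛ y)[0] = -4
(x ⊛ y)[1] = 0
(x ⊛ y)[2] = -2
(x ⊛ y)[3] = 4

x ⊛ y = [-4, 0, -2, 4]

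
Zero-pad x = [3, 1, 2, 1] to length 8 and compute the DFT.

Original 4-point DFT: [7, 1, 3, 1]
Zero-padded 8-point DFT provides frequency interpolation.

DFT_8([x, 0, ...]) = [7, 3.0000-3.4142i, 1, 3.0000+0.5858i, 3, 3.0000-0.5858i, 1, 3.0000+3.4142i]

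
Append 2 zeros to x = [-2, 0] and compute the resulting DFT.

Original 2-point DFT: [-2, -2]
Zero-padded 4-point DFT provides frequency interpolation.

DFT_4([x, 0, ...]) = [-2, -2, -2, -2]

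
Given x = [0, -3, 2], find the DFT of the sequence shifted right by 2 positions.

Time shift by 2: X_shifted[k] = ω_3^(2k) · X[k]
Shifted x = [-3, 2, 0]

DFT(x[n-2]) = [-1, -4.0000-1.7321i, -4.0000+1.7321i]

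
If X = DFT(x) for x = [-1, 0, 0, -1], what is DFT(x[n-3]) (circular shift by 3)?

Time shift by 3: X_shifted[k] = ω_4^(3k) · X[k]
Shifted x = [0, 0, -1, -1]

DFT(x[n-3]) = [-2, 1-1i, 0, 1+1i]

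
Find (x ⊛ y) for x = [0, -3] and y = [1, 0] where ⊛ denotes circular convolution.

(x ⊛ y)[n] = Σ(m=0 to 1) x[m] · y[(n-m) mod 2]

Computing each output sample:
(x ⊛ y)[0] = 0
(x ⊛ y)[1] = -3

x ⊛ y = [0, -3]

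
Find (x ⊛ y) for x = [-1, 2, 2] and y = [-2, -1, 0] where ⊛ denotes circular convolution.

(x ⊛ y)[n] = Σ(m=0 to 2) x[m] · y[(n-m) mod 3]

Computing each output sample:
(x ⊛ y)[0] = 0
(x ⊛ y)[1] = -3
(x ⊛ y)[2] = -6

x ⊛ y = [0, -3, -6]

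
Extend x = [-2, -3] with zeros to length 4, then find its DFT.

Original 2-point DFT: [-5, 1]
Zero-padded 4-point DFT provides frequency interpolation.

DFT_4([x, 0, ...]) = [-5, -2+3i, 1, -2-3i]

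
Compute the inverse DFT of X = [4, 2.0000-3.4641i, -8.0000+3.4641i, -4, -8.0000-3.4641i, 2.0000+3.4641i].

x[n] = (1/6) Σ(k=0 to 5) X[k] · e^(2πikn/6)

Computing each x[n]:
x[0] = -2
x[1] = 3
x[2] = 3
x[3] = -2
x[4] = -1
x[5] = 3

x = [-2, 3, 3, -2, -1, 3]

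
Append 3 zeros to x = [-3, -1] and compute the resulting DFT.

Original 2-point DFT: [-4, -2]
Zero-padded 5-point DFT provides frequency interpolation.

DFT_5([x, 0, ...]) = [-4, -3.3090+0.9511i, -2.1910+0.5878i, -2.1910-0.5878i, -3.3090-0.9511i]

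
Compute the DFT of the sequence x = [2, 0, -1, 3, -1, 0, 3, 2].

X[k] = Σ(n=0 to 7) x[n] · ω_8^(nk)
where ω_8 = e^(-2πi/8)

Computing each X[k]:
X[0] = 8
X[1] = 2.2929+3.2929i
X[2] = -1+5i
X[3] = 3.7071-4.7071i
X[4] = -2
X[5] = 3.7071+4.7071i
X[6] = -1-5i
X[7] = 2.2929-3.2929i

X = [8, 2.2929+3.2929i, -1+5i, 3.7071-4.7071i, -2, 3.7071+4.7071i, -1-5i, 2.2929-3.2929i]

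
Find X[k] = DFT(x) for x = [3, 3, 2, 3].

X[k] = Σ(n=0 to 3) x[n] · ω_4^(nk)
where ω_4 = e^(-2πi/4)

Computing each X[k]:
X[0] = 11
X[1] = 1
X[2] = -1
X[3] = 1

X = [11, 1, -1, 1]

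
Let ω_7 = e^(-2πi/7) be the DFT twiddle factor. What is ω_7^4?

ω_7^4 = e^(-2πi·4/7)
= cos(-2π·4/7) + i·sin(-2π·4/7)
= cos(-8π/7) + i·sin(-8π/7)

ω_7^4 = cos(-8π/7) + i·sin(-8π/7) = -0.9010+0.4339i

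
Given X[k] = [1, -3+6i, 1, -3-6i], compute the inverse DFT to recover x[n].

x[n] = (1/4) Σ(k=0 to 3) X[k] · e^(2πikn/4)

Computing each x[n]:
x[0] = -1
x[1] = -3
x[2] = 2
x[3] = 3

x = [-1, -3, 2, 3]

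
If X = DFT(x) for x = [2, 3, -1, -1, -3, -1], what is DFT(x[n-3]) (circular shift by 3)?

Time shift by 3: X_shifted[k] = ω_6^(3k) · X[k]
Shifted x = [-1, -3, -1, 2, 3, -1]

DFT(x[n-3]) = [-1, -6.0000+5.1962i, 2.0000-1.7321i, 3, 2.0000+1.7321i, -6.0000-5.1962i]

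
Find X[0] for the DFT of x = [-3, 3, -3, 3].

X[0] = Σ(n=0 to 3) x[n] · ω_4^0 = Σ x[n]
= (-3) + (3) + (-3) + (3)

X[0] = 0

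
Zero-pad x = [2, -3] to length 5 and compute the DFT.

Original 2-point DFT: [-1, 5]
Zero-padded 5-point DFT provides frequency interpolation.

DFT_5([x, 0, ...]) = [-1, 1.0729+2.8532i, 4.4271+1.7634i, 4.4271-1.7634i, 1.0729-2.8532i]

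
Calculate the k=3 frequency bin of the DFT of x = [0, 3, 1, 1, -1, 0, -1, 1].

X[3] = Σ(n=0 to 7) x[n] · ω_8^(3n) where ω_8 = e^(-2πi/8)
= (0)·ω_8^0 + (3)·ω_8^3 + (1)·ω_8^6 + (1)·ω_8^9 + (-1)·ω_8^12 + (0)·ω_8^15 + (-1)·ω_8^18 + (1)·ω_8^21

X[3] = -1.1213-0.1213i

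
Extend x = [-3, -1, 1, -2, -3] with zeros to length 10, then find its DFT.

Original 5-point DFT: [-8, -3.4271-3.6655i, -0.0729+1.6776i, -0.0729-1.6776i, -3.4271+3.6655i]
Zero-padded 10-point DFT provides frequency interpolation.

DFT_10([x, 0, ...]) = [-8, -0.4549+3.3022i, -3.4271-3.6655i, -6.0451+3.2164i, -0.0729+1.6776i, -2, -0.0729-1.6776i, -6.0451-3.2164i, -3.4271+3.6655i, -0.4549-3.3022i]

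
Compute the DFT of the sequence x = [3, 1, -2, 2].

X[k] = Σ(n=0 to 3) x[n] · ω_4^(nk)
where ω_4 = e^(-2πi/4)

Computing each X[k]:
X[0] = 4
X[1] = 5+1i
X[2] = -2
X[3] = 5-1i

X = [4, 5+1i, -2, 5-1i]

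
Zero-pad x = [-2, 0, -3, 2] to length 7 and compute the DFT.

Original 4-point DFT: [-3, 1+2i, -7, 1-2i]
Zero-padded 7-point DFT provides frequency interpolation.

DFT_7([x, 0, ...]) = [-3, -3.1344+2.0570i, 1.9499+0.2620i, -4.3155-4.2954i, -4.3155+4.2954i, 1.9499-0.2620i, -3.1344-2.0570i]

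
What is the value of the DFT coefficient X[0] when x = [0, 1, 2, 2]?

X[0] = Σ(n=0 to 3) x[n] · ω_4^0 = Σ x[n]
= (0) + (1) + (2) + (2)

X[0] = 5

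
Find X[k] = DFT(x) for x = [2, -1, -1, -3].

X[k] = Σ(n=0 to 3) x[n] · ω_4^(nk)
where ω_4 = e^(-2πi/4)

Computing each X[k]:
X[0] = -3
X[1] = 3-2i
X[2] = 5
X[3] = 3+2i

X = [-3, 3-2i, 5, 3+2i]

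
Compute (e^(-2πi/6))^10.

Since ω_6^6 = 1, powers reduce modulo 6.
10 mod 6 = 4
So ω_6^10 = ω_6^4 = e^(-2πi·4/6)

ω_6^10 = ω_6^4 = -0.5000+0.8660i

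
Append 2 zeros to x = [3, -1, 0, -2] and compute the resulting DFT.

Original 4-point DFT: [0, 3-1i, 6, 3+1i]
Zero-padded 6-point DFT provides frequency interpolation.

DFT_6([x, 0, ...]) = [0, 4.5000+0.8660i, 1.5000+0.8660i, 6, 1.5000-0.8660i, 4.5000-0.8660i]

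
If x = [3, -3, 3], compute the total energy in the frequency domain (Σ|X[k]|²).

Parseval: Σ|x[n]|² = (1/N)Σ|X[k]|², so Σ|X[k]|² = N·Σ|x[n]|² = 3·27.0000

Σ|X[k]|² = N·Σ|x[n]|² = 3·27.0000 = 81.0000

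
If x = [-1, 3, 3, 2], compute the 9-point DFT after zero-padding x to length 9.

Original 4-point DFT: [7, -4-1i, -3, -4+1i]
Zero-padded 9-point DFT provides frequency interpolation.

DFT_9([x, 0, ...]) = [7, 0.8191-6.6148i, -4.2981-2.2484i, -2, -2.5209-0.8297i, -2.5209+0.8297i, -2, -4.2981+2.2484i, 0.8191+6.6148i]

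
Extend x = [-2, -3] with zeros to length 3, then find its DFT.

Original 2-point DFT: [-5, 1]
Zero-padded 3-point DFT provides frequency interpolation.

DFT_3([x, 0, ...]) = [-5, -0.5000+2.5981i, -0.5000-2.5981i]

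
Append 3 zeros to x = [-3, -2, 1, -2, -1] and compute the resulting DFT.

Original 5-point DFT: [-7, -3.1180-0.8123i, -0.8820+3.4410i, -0.8820-3.4410i, -3.1180+0.8123i]
Zero-padded 8-point DFT provides frequency interpolation.

DFT_8([x, 0, ...]) = [-7, -2.0000+1.8284i, -5, -2.0000+3.8284i, 1, -2.0000-3.8284i, -5, -2.0000-1.8284i]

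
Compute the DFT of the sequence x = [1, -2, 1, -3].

X[k] = Σ(n=0 to 3) x[n] · ω_4^(nk)
where ω_4 = e^(-2πi/4)

Computing each X[k]:
X[0] = -3
X[1] = -1i
X[2] = 7
X[3] = 1i

X = [-3, -1i, 7, 1i]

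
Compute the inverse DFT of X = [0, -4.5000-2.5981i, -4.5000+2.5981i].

x[n] = (1/3) Σ(k=0 to 2) X[k] · e^(2πikn/3)

Computing each x[n]:
x[0] = -3
x[1] = 3
x[2] = 0

x = [-3, 3, 0]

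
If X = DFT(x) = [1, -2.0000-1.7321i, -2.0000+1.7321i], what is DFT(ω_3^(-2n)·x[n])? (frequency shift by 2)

Modulation property: DFT(ω_3^(-2n)·x[n]) = X[(k-2) mod 3], so circularly shift X by 2 positions.

X[k-2] = [-2.0000-1.7321i, -2.0000+1.7321i, 1]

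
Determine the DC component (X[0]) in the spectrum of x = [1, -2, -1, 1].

X[0] = Σ(n=0 to 3) x[n] · ω_4^0 = Σ x[n]
= (1) + (-2) + (-1) + (1)

X[0] = -1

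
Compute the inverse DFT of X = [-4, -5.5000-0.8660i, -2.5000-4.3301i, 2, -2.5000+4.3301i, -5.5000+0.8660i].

x[n] = (1/6) Σ(k=0 to 5) X[k] · e^(2πikn/6)

Computing each x[n]:
x[0] = -3
x[1] = 0
x[2] = 0
x[3] = 0
x[4] = 2
x[5] = -3

x = [-3, 0, 0, 0, 2, -3]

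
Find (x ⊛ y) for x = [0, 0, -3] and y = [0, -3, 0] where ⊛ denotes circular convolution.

(x ⊛ y)[n] = Σ(m=0 to 2) x[m] · y[(n-m) mod 3]

Computing each output sample:
(x ⊛ y)[0] = 9
(x ⊛ y)[1] = 0
(x ⊛ y)[2] = 0

x ⊛ y = [9, 0, 0]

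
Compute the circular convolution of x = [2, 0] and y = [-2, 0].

(x ⊛ y)[n] = Σ(m=0 to 1) x[m] · y[(n-m) mod 2]

Computing each output sample:
(x ⊛ y)[0] = -4
(x ⊛ y)[1] = 0

x ⊛ y = [-4, 0]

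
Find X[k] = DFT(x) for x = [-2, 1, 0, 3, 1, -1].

X[k] = Σ(n=0 to 5) x[n] · ω_6^(nk)
where ω_6 = e^(-2πi/6)

Computing each X[k]:
X[0] = 2
X[1] = -5.5000-0.8660i
X[2] = 0.5000-2.5981i
X[3] = -4
X[4] = 0.5000+2.5981i
X[5] = -5.5000+0.8660i

X = [2, -5.5000-0.8660i, 0.5000-2.5981i, -4, 0.5000+2.5981i, -5.5000+0.8660i]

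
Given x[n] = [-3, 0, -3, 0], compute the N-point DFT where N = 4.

X[k] = Σ(n=0 to 3) x[n] · ω_4^(nk)
where ω_4 = e^(-2πi/4)

Computing each X[k]:
X[0] = -6
X[1] = 0
X[2] = -6
X[3] = 0

X = [-6, 0, -6, 0]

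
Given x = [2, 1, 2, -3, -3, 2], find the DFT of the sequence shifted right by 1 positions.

Time shift by 1: X_shifted[k] = ω_6^(1k) · X[k]
Shifted x = [2, 2, 1, 2, -3, -3]

DFT(x[n-1]) = [1, 0.5000-7.7942i, 5.5000-0.8660i, -1, 5.5000+0.8660i, 0.5000+7.7942i]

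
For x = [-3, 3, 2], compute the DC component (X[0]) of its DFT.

X[0] = Σ(n=0 to 2) x[n] · ω_3^0 = Σ x[n]
= (-3) + (3) + (2)

X[0] = 2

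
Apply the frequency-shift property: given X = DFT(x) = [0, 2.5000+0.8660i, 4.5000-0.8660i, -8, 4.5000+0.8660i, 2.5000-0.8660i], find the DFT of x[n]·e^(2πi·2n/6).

Modulation property: DFT(ω_6^(-2n)·x[n]) = X[(k-2) mod 6], so circularly shift X by 2 positions.

X[k-2] = [4.5000+0.8660i, 2.5000-0.8660i, 0, 2.5000+0.8660i, 4.5000-0.8660i, -8]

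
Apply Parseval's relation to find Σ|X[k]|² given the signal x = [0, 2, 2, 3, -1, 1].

Parseval: Σ|x[n]|² = (1/N)Σ|X[k]|², so Σ|X[k]|² = N·Σ|x[n]|² = 6·19.0000

Σ|X[k]|² = N·Σ|x[n]|² = 6·19.0000 = 114.0000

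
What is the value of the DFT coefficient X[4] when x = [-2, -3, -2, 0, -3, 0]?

X[4] = Σ(n=0 to 5) x[n] · ω_6^(4n) where ω_6 = e^(-2πi/6)
= (-2)·ω_6^0 + (-3)·ω_6^4 + (-2)·ω_6^8 + (0)·ω_6^12 + (-3)·ω_6^16 + (0)·ω_6^20

X[4] = 2.0000-3.4641i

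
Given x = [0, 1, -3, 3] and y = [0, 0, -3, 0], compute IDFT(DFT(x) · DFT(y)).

(x ⊛ y)[n] = Σ(m=0 to 3) x[m] · y[(n-m) mod 4]

Computing each output sample:
(x ⊛ y)[0] = 9
(x ⊛ y)[1] = -9
(x ⊛ y)[2] = 0
(x ⊛ y)[3] = -3

x ⊛ y = [9, -9, 0, -3]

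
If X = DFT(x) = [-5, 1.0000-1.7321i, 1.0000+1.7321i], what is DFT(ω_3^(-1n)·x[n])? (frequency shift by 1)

Modulation property: DFT(ω_3^(-1n)·x[n]) = X[(k-1) mod 3], so circularly shift X by 1 positions.

X[k-1] = [1.0000+1.7321i, -5, 1.0000-1.7321i]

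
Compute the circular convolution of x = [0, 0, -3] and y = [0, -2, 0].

(x ⊛ y)[n] = Σ(m=0 to 2) x[m] · y[(n-m) mod 3]

Computing each output sample:
(x ⊛ y)[0] = 6
(x ⊛ y)[1] = 0
(x ⊛ y)[2] = 0

x ⊛ y = [6, 0, 0]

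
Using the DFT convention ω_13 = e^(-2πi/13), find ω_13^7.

ω_13^7 = e^(-2πi·7/13)
= cos(-2π·7/13) + i·sin(-2π·7/13)
= cos(-14π/13) + i·sin(-14π/13)

ω_13^7 = cos(-14π/13) + i·sin(-14π/13) = -0.9709+0.2393i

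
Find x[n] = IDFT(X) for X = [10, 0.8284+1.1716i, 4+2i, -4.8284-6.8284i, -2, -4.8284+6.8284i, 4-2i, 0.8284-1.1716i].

x[n] = (1/8) Σ(k=0 to 7) X[k] · e^(2πikn/8)

Computing each x[n]:
x[0] = 1
x[1] = 3
x[2] = -2
x[3] = 2
x[4] = 3
x[5] = -1
x[6] = 2
x[7] = 2

x = [1, 3, -2, 2, 3, -1, 2, 2]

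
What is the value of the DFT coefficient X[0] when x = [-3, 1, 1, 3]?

X[0] = Σ(n=0 to 3) x[n] · ω_4^0 = Σ x[n]
= (-3) + (1) + (1) + (3)

X[0] = 2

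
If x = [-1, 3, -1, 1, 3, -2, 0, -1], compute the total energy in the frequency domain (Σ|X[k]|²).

Parseval: Σ|x[n]|² = (1/N)Σ|X[k]|², so Σ|X[k]|² = N·Σ|x[n]|² = 8·26.0000

Σ|X[k]|² = N·Σ|x[n]|² = 8·26.0000 = 208.0000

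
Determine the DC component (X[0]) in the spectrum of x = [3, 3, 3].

X[0] = Σ(n=0 to 2) x[n] · ω_3^0 = Σ x[n]
= (3) + (3) + (3)

X[0] = 9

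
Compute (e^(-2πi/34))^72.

Since ω_34^34 = 1, powers reduce modulo 34.
72 mod 34 = 4
So ω_34^72 = ω_34^4 = e^(-2πi·4/34)

ω_34^72 = ω_34^4 = 0.7390-0.6737i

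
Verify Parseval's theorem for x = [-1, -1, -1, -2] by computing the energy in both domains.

Time domain:
Σ|x[n]|² = |-1|² + |-1|² + |-1|² + |-2|² = 7.0000

Frequency domain:
(1/4)Σ|X[k]|² = (1/4)(|-5|² + |-1i|² + |1|² + |1i|²) = (1/4)·28.0000 = 7.0000

Both sides agree, confirming Parseval's theorem.

Σ|x[n]|² = (1/N)Σ|X[k]|² = 7.0000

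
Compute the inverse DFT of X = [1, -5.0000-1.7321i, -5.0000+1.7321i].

x[n] = (1/3) Σ(k=0 to 2) X[k] · e^(2πikn/3)

Computing each x[n]:
x[0] = -3
x[1] = 3
x[2] = 1

x = [-3, 3, 1]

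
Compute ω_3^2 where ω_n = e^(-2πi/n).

ω_3^2 = e^(-2πi·2/3)
= cos(-2π·2/3) + i·sin(-2π·2/3)
= cos(-4π/3) + i·sin(-4π/3)

ω_3^2 = cos(-4π/3) + i·sin(-4π/3) = -0.5000+0.8660i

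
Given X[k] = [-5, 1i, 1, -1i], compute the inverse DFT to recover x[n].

x[n] = (1/4) Σ(k=0 to 3) X[k] · e^(2πikn/4)

Computing each x[n]:
x[0] = -1
x[1] = -2
x[2] = -1
x[3] = -1

x = [-1, -2, -1, -1]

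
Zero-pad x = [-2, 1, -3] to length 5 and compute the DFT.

Original 3-point DFT: [-4, -1.0000-3.4641i, -1.0000+3.4641i]
Zero-padded 5-point DFT provides frequency interpolation.

DFT_5([x, 0, ...]) = [-4, 0.7361+0.8123i, -3.7361-3.4410i, -3.7361+3.4410i, 0.7361-0.8123i]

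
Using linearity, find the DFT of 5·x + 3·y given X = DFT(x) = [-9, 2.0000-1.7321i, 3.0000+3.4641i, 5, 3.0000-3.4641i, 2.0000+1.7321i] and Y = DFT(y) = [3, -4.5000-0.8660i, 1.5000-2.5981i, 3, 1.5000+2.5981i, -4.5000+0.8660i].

By linearity: DFT(5x + 3y) = 5·DFT(x) + 3·DFT(y)
= 5·[-9, 2.0000-1.7321i, 3.0000+3.4641i, 5, 3.0000-3.4641i, 2.0000+1.7321i] + 3·[3, -4.5000-0.8660i, 1.5000-2.5981i, 3, 1.5000+2.5981i, -4.5000+0.8660i]

Computing element-wise:
Z[0] = 5·(-9) + 3·(3) = -36
Z[1] = 5·(2.0000-1.7321i) + 3·(-4.5000-0.8660i) = -3.5000-11.2585i
Z[2] = 5·(3.0000+3.4641i) + 3·(1.5000-2.5981i) = 19.5000+9.5262i
Z[3] = 5·(5) + 3·(3) = 34
Z[4] = 5·(3.0000-3.4641i) + 3·(1.5000+2.5981i) = 19.5000-9.5262i
Z[5] = 5·(2.0000+1.7321i) + 3·(-4.5000+0.8660i) = -3.5000+11.2585i

DFT(5x + 3y) = 5·X + 3·Y = [-36, -3.5000-11.2585i, 19.5000+9.5262i, 34, 19.5000-9.5262i, -3.5000+11.2585i]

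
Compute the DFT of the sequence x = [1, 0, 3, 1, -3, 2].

X[k] = Σ(n=0 to 5) x[n] · ω_6^(nk)
where ω_6 = e^(-2πi/6)

Computing each X[k]:
X[0] = 4
X[1] = 1.0000-3.4641i
X[2] = 1.0000+6.9282i
X[3] = -2
X[4] = 1.0000-6.9282i
X[5] = 1.0000+3.4641i

X = [4, 1.0000-3.4641i, 1.0000+6.9282i, -2, 1.0000-6.9282i, 1.0000+3.4641i]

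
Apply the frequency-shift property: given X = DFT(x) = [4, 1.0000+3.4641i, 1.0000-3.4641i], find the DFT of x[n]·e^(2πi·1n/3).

Modulation property: DFT(ω_3^(-1n)·x[n]) = X[(k-1) mod 3], so circularly shift X by 1 positions.

X[k-1] = [1.0000-3.4641i, 4, 1.0000+3.4641i]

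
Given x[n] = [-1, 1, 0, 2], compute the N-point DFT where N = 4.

X[k] = Σ(n=0 to 3) x[n] · ω_4^(nk)
where ω_4 = e^(-2πi/4)

Computing each X[k]:
X[0] = 2
X[1] = -1+1i
X[2] = -4
X[3] = -1-1i

X = [2, -1+1i, -4, -1-1i]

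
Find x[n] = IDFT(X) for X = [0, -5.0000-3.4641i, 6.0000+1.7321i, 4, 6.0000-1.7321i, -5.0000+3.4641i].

x[n] = (1/6) Σ(k=0 to 5) X[k] · e^(2πikn/6)

Computing each x[n]:
x[0] = 1
x[1] = -2
x[2] = 2
x[3] = 3
x[4] = -1
x[5] = -3

x = [1, -2, 2, 3, -1, -3]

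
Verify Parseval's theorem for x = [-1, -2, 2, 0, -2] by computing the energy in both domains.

Time domain:
Σ|x[n]|² = |-1|² + |-2|² + |2|² + |0|² + |-2|² = 13.0000

Frequency domain:
(1/5)Σ|X[k]|² = (1/5)(|-3|² + |-3.8541-1.1756i|² + |2.8541+1.9021i|² + |2.8541-1.9021i|² + |-3.8541+1.1756i|²) = (1/5)·65.0000 = 13.0000

Both sides agree, confirming Parseval's theorem.

Σ|x[n]|² = (1/N)Σ|X[k]|² = 13.0000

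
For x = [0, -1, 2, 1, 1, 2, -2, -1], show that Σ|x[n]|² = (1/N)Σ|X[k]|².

Time domain:
Σ|x[n]|² = |0|² + |-1|² + |2|² + |1|² + |1|² + |2|² + |-2|² + |-1|² = 16.0000

Frequency domain:
(1/8)Σ|X[k]|² = (1/8)(|2|² + |-4.5355-3.2929i|² + |1-1i|² + |2.5355+4.7071i|² + |0|² + |2.5355-4.7071i|² + |1+1i|² + |-4.5355+3.2929i|²) = (1/8)·128.0000 = 16.0000

Both sides agree, confirming Parseval's theorem.

Σ|x[n]|² = (1/N)Σ|X[k]|² = 16.0000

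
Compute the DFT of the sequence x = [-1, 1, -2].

X[k] = Σ(n=0 to 2) x[n] · ω_3^(nk)
where ω_3 = e^(-2πi/3)

Computing each X[k]:
X[0] = -2
X[1] = -0.5000-2.5981i
X[2] = -0.5000+2.5981i

X = [-2, -0.5000-2.5981i, -0.5000+2.5981i]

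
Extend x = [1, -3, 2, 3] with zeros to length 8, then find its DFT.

Original 4-point DFT: [3, -1+6i, 3, -1-6i]
Zero-padded 8-point DFT provides frequency interpolation.

DFT_8([x, 0, ...]) = [3, -3.2426-2.0000i, -1+6i, 5.2426+2.0000i, 3, 5.2426-2.0000i, -1-6i, -3.2426+2.0000i]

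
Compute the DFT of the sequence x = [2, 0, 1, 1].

X[k] = Σ(n=0 to 3) x[n] · ω_4^(nk)
where ω_4 = e^(-2πi/4)

Computing each X[k]:
X[0] = 4
X[1] = 1+1i
X[2] = 2
X[3] = 1-1i

X = [4, 1+1i, 2, 1-1i]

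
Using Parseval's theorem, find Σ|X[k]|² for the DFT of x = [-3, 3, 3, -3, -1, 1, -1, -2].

Parseval: Σ|x[n]|² = (1/N)Σ|X[k]|², so Σ|X[k]|² = N·Σ|x[n]|² = 8·43.0000

Σ|X[k]|² = N·Σ|x[n]|² = 8·43.0000 = 344.0000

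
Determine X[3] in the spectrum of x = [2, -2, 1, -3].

X[3] = Σ(n=0 to 3) x[n] · ω_4^(3n) where ω_4 = e^(-2πi/4)
= (2)·ω_4^0 + (-2)·ω_4^3 + (1)·ω_4^6 + (-3)·ω_4^9

X[3] = 1+1i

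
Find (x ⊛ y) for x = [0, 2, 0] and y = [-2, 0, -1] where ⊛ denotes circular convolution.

(x ⊛ y)[n] = Σ(m=0 to 2) x[m] · y[(n-m) mod 3]

Computing each output sample:
(x ⊛ y)[0] = -2
(x ⊛ y)[1] = -4
(x ⊛ y)[2] = 0

x ⊛ y = [-2, -4, 0]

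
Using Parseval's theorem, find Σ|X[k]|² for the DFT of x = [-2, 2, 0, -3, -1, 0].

Parseval: Σ|x[n]|² = (1/N)Σ|X[k]|², so Σ|X[k]|² = N·Σ|x[n]|² = 6·18.0000

Σ|X[k]|² = N·Σ|x[n]|² = 6·18.0000 = 108.0000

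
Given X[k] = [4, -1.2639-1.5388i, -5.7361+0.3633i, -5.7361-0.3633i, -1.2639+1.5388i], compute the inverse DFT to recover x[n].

x[n] = (1/5) Σ(k=0 to 4) X[k] · e^(2πikn/5)

Computing each x[n]:
x[0] = -2
x[1] = 3
x[2] = 1
x[3] = 0
x[4] = 2

x = [-2, 3, 1, 0, 2]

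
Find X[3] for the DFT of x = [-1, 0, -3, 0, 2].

X[3] = Σ(n=0 to 4) x[n] · ω_5^(3n) where ω_5 = e^(-2πi/5)
= (-1)·ω_5^0 + (0)·ω_5^3 + (-3)·ω_5^6 + (0)·ω_5^9 + (2)·ω_5^12

X[3] = -3.5451+1.6776i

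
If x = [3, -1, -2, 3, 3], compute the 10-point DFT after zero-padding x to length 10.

Original 5-point DFT: [6, 2.8090+6.7432i, 1.6910-2.4041i, 1.6910+2.4041i, 2.8090-6.7432i]
Zero-padded 10-point DFT provides frequency interpolation.

DFT_10([x, 0, ...]) = [6, -1.7812-2.1266i, 2.8090+6.7432i, 8.2812-1.3143i, 1.6910-2.4041i, 2, 1.6910+2.4041i, 8.2812+1.3143i, 2.8090-6.7432i, -1.7812+2.1266i]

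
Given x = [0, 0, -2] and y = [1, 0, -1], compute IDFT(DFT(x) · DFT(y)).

(x ⊛ y)[n] = Σ(m=0 to 2) x[m] · y[(n-m) mod 3]

Computing each output sample:
(x ⊛ y)[0] = 0
(x ⊛ y)[1] = 2
(x ⊛ y)[2] = -2

x ⊛ y = [0, 2, -2]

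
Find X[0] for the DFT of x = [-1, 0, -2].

X[0] = Σ(n=0 to 2) x[n] · ω_3^0 = Σ x[n]
= (-1) + (0) + (-2)

X[0] = -3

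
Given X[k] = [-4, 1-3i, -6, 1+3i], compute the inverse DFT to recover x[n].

x[n] = (1/4) Σ(k=0 to 3) X[k] · e^(2πikn/4)

Computing each x[n]:
x[0] = -2
x[1] = 2
x[2] = -3
x[3] = -1

x = [-2, 2, -3, -1]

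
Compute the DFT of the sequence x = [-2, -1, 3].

X[k] = Σ(n=0 to 2) x[n] · ω_3^(nk)
where ω_3 = e^(-2πi/3)

Computing each X[k]:
X[0] = 0
X[1] = -3.0000+3.4641i
X[2] = -3.0000-3.4641i

X = [0, -3.0000+3.4641i, -3.0000-3.4641i]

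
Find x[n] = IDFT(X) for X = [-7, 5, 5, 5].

x[n] = (1/4) Σ(k=0 to 3) X[k] · e^(2πikn/4)

Computing each x[n]:
x[0] = 2
x[1] = -3
x[2] = -3
x[3] = -3

x = [2, -3, -3, -3]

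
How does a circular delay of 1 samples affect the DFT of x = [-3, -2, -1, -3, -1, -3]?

Time shift by 1: X_shifted[k] = ω_6^(1k) · X[k]
Shifted x = [-3, -3, -2, -1, -3, -1]

DFT(x[n-1]) = [-13, -1.5000+0.8660i, 0.5000+2.5981i, -3, 0.5000-2.5981i, -1.5000-0.8660i]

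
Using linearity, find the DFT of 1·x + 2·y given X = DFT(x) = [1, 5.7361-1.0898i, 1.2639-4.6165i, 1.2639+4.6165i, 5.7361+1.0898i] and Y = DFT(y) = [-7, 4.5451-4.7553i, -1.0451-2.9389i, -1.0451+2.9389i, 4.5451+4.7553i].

By linearity: DFT(1x + 2y) = 1·DFT(x) + 2·DFT(y)
= 1·[1, 5.7361-1.0898i, 1.2639-4.6165i, 1.2639+4.6165i, 5.7361+1.0898i] + 2·[-7, 4.5451-4.7553i, -1.0451-2.9389i, -1.0451+2.9389i, 4.5451+4.7553i]

Computing element-wise:
Z[0] = 1·(1) + 2·(-7) = -13
Z[1] = 1·(5.7361-1.0898i) + 2·(4.5451-4.7553i) = 14.8263-10.6004i
Z[2] = 1·(1.2639-4.6165i) + 2·(-1.0451-2.9389i) = -0.8263-10.4943i
Z[3] = 1·(1.2639+4.6165i) + 2·(-1.0451+2.9389i) = -0.8263+10.4943i
Z[4] = 1·(5.7361+1.0898i) + 2·(4.5451+4.7553i) = 14.8263+10.6004i

DFT(1x + 2y) = 1·X + 2·Y = [-13, 14.8263-10.6004i, -0.8263-10.4943i, -0.8263+10.4943i, 14.8263+10.6004i]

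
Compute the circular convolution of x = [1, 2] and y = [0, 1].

(x ⊛ y)[n] = Σ(m=0 to 1) x[m] · y[(n-m) mod 2]

Computing each output sample:
(x ⊛ y)[0] = 2
(x ⊛ y)[1] = 1

x ⊛ y = [2, 1]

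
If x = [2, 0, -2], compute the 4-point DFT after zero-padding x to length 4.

Original 3-point DFT: [0, 3.0000-1.7321i, 3.0000+1.7321i]
Zero-padded 4-point DFT provides frequency interpolation.

DFT_4([x, 0, ...]) = [0, 4, 0, 4]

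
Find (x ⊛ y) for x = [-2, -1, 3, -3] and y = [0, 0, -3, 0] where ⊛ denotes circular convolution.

(x ⊛ y)[n] = Σ(m=0 to 3) x[m] · y[(n-m) mod 4]

Computing each output sample:
(x ⊛ y)[0] = -9
(x ⊛ y)[1] = 9
(x ⊛ y)[2] = 6
(x ⊛ y)[3] = 3

x ⊛ y = [-9, 9, 6, 3]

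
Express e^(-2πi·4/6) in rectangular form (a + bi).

ω_6^4 = e^(-2πi·4/6)
= cos(-2π·4/6) + i·sin(-2π·4/6)
= cos(-8π/6) + i·sin(-8π/6)

ω_6^4 = cos(-8π/6) + i·sin(-8π/6) = -0.5000+0.8660i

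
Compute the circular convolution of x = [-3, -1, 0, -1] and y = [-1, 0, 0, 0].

(x ⊛ y)[n] = Σ(m=0 to 3) x[m] · y[(n-m) mod 4]

Computing each output sample:
(x ⊛ y)[0] = 3
(x ⊛ y)[1] = 1
(x ⊛ y)[2] = 0
(x ⊛ y)[3] = 1

x ⊛ y = [3, 1, 0, 1]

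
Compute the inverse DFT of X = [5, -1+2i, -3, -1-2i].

x[n] = (1/4) Σ(k=0 to 3) X[k] · e^(2πikn/4)

Computing each x[n]:
x[0] = 0
x[1] = 1
x[2] = 1
x[3] = 3

x = [0, 1, 1, 3]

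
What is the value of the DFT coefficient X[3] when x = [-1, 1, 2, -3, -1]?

X[3] = Σ(n=0 to 4) x[n] · ω_5^(3n) where ω_5 = e^(-2πi/5)
= (-1)·ω_5^0 + (1)·ω_5^3 + (2)·ω_5^6 + (-3)·ω_5^9 + (-1)·ω_5^12

X[3] = -1.3090-3.5797i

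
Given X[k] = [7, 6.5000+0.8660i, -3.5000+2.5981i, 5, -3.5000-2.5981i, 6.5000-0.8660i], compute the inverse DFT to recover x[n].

x[n] = (1/6) Σ(k=0 to 5) X[k] · e^(2πikn/6)

Computing each x[n]:
x[0] = 3
x[1] = 1
x[2] = 2
x[3] = -3
x[4] = 1
x[5] = 3

x = [3, 1, 2, -3, 1, 3]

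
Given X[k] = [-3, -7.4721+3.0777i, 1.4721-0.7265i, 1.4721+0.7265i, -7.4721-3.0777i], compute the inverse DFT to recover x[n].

x[n] = (1/5) Σ(k=0 to 4) X[k] · e^(2πikn/5)

Computing each x[n]:
x[0] = -3
x[1] = -3
x[2] = 1
x[3] = 3
x[4] = -1

x = [-3, -3, 1, 3, -1]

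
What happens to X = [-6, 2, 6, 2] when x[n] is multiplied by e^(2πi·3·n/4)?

Modulation property: DFT(ω_4^(-3n)·x[n]) = X[(k-3) mod 4], so circularly shift X by 3 positions.

X[k-3] = [2, 6, 2, -6]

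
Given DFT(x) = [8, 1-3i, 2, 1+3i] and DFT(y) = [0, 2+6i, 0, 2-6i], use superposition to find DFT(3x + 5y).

By linearity: DFT(3x + 5y) = 3·DFT(x) + 5·DFT(y)
= 3·[8, 1-3i, 2, 1+3i] + 5·[0, 2+6i, 0, 2-6i]

Computing element-wise:
Z[0] = 3·(8) + 5·(0) = 24
Z[1] = 3·(1-3i) + 5·(2+6i) = 13+21i
Z[2] = 3·(2) + 5·(0) = 6
Z[3] = 3·(1+3i) + 5·(2-6i) = 13-21i

DFT(3x + 5y) = 3·X + 5·Y = [24, 13+21i, 6, 13-21i]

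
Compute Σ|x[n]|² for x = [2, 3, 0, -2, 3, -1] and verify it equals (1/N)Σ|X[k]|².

Time domain:
Σ|x[n]|² = |2|² + |3|² + |0|² + |-2|² + |3|² + |-1|² = 27.0000

Frequency domain:
(1/6)Σ|X[k]|² = (1/6)(|5|² + |3.5000-0.8660i|² + |-2.5000-6.0622i|² + |5|² + |-2.5000+6.0622i|² + |3.5000+0.8660i|²) = (1/6)·162.0000 = 27.0000

Both sides agree, confirming Parseval's theorem.

Σ|x[n]|² = (1/N)Σ|X[k]|² = 27.0000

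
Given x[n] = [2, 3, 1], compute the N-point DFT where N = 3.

X[k] = Σ(n=0 to 2) x[n] · ω_3^(nk)
where ω_3 = e^(-2πi/3)

Computing each X[k]:
X[0] = 6
X[1] = -1.7321i
X[2] = 1.7321i

X = [6, -1.7321i, 1.7321i]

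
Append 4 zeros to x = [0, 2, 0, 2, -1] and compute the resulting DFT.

Original 5-point DFT: [3, -1.3090-1.6776i, -0.1910-3.6655i, -0.1910+3.6655i, -1.3090+1.6776i]
Zero-padded 9-point DFT provides frequency interpolation.

DFT_9([x, 0, ...]) = [3, 1.4718-2.6756i, -1.4187-0.8804i, 1.5000-0.8660i, -3.0530-3.4009i, -3.0530+3.4009i, 1.5000+0.8660i, -1.4187+0.8804i, 1.4718+2.6756i]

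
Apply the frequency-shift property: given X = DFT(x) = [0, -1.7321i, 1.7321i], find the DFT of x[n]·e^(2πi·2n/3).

Modulation property: DFT(ω_3^(-2n)·x[n]) = X[(k-2) mod 3], so circularly shift X by 2 positions.

X[k-2] = [-1.7321i, 1.7321i, 0]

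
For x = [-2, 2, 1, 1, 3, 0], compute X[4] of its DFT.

X[4] = Σ(n=0 to 5) x[n] · ω_6^(4n) where ω_6 = e^(-2πi/6)
= (-2)·ω_6^0 + (2)·ω_6^4 + (1)·ω_6^8 + (1)·ω_6^12 + (3)·ω_6^16 + (0)·ω_6^20

X[4] = -4.0000+3.4641i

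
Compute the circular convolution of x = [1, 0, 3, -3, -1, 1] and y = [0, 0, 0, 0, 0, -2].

(x ⊛ y)[n] = Σ(m=0 to 5) x[m] · y[(n-m) mod 6]

Computing each output sample:
(x ⊛ y)[0] = 0
(x ⊛ y)[1] = -6
(x ⊛ y)[2] = 6
(x ⊛ y)[3] = 2
(x ⊛ y)[4] = -2
(x ⊛ y)[5] = -2

x ⊛ y = [0, -6, 6, 2, -2, -2]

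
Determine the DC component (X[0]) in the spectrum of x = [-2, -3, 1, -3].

X[0] = Σ(n=0 to 3) x[n] · ω_4^0 = Σ x[n]
= (-2) + (-3) + (1) + (-3)

X[0] = -7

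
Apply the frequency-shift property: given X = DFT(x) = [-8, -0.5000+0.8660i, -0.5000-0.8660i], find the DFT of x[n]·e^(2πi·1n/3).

Modulation property: DFT(ω_3^(-1n)·x[n]) = X[(k-1) mod 3], so circularly shift X by 1 positions.

X[k-1] = [-0.5000-0.8660i, -8, -0.5000+0.8660i]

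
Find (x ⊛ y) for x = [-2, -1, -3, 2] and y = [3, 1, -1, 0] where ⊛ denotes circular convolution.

(x ⊛ y)[n] = Σ(m=0 to 3) x[m] · y[(n-m) mod 4]

Computing each output sample:
(x ⊛ y)[0] = -1
(x ⊛ y)[1] = -7
(x ⊛ y)[2] = -8
(x ⊛ y)[3] = 4

x ⊛ y = [-1, -7, -8, 4]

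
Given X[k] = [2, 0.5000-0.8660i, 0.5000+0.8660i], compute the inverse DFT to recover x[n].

x[n] = (1/3) Σ(k=0 to 2) X[k] · e^(2πikn/3)

Computing each x[n]:
x[0] = 1
x[1] = 1
x[2] = 0

x = [1, 1, 0]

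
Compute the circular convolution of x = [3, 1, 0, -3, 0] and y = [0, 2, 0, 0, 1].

(x ⊛ y)[n] = Σ(m=0 to 4) x[m] · y[(n-m) mod 5]

Computing each output sample:
(x ⊛ y)[0] = 1
(x ⊛ y)[1] = 6
(x ⊛ y)[2] = -1
(x ⊛ y)[3] = 0
(x ⊛ y)[4] = -3

x ⊛ y = [1, 6, -1, 0, -3]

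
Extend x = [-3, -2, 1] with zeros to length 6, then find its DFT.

Original 3-point DFT: [-4, -2.5000+2.5981i, -2.5000-2.5981i]
Zero-padded 6-point DFT provides frequency interpolation.

DFT_6([x, 0, ...]) = [-4, -4.5000+0.8660i, -2.5000+2.5981i, 0, -2.5000-2.5981i, -4.5000-0.8660i]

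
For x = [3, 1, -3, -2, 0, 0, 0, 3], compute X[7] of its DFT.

X[7] = Σ(n=0 to 7) x[n] · ω_8^(7n) where ω_8 = e^(-2πi/8)
= (3)·ω_8^0 + (1)·ω_8^7 + (-3)·ω_8^14 + (-2)·ω_8^21 + (0)·ω_8^28 + (0)·ω_8^35 + (0)·ω_8^42 + (3)·ω_8^49

X[7] = 7.2426-5.8284i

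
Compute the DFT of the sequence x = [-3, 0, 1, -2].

X[k] = Σ(n=0 to 3) x[n] · ω_4^(nk)
where ω_4 = e^(-2πi/4)

Computing each X[k]:
X[0] = -4
X[1] = -4-2i
X[2] = 0
X[3] = -4+2i

X = [-4, -4-2i, 0, -4+2i]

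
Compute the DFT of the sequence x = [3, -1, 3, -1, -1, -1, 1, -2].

X[k] = Σ(n=0 to 7) x[n] · ω_8^(nk)
where ω_8 = e^(-2πi/8)

Computing each X[k]:
X[0] = 1
X[1] = 3.2929-2.7071i
X[2] = -2-1i
X[3] = 4.7071+1.2929i
X[4] = 11
X[5] = 4.7071-1.2929i
X[6] = -2+1i
X[7] = 3.2929+2.7071i

X = [1, 3.2929-2.7071i, -2-1i, 4.7071+1.2929i, 11, 4.7071-1.2929i, -2+1i, 3.2929+2.7071i]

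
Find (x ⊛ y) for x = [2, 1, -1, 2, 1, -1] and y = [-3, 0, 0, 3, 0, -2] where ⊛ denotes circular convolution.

(x ⊛ y)[n] = Σ(m=0 to 5) x[m] · y[(n-m) mod 6]

Computing each output sample:
(x ⊛ y)[0] = -2
(x ⊛ y)[1] = 2
(x ⊛ y)[2] = -4
(x ⊛ y)[3] = -2
(x ⊛ y)[4] = 2
(x ⊛ y)[5] = -4

x ⊛ y = [-2, 2, -4, -2, 2, -4]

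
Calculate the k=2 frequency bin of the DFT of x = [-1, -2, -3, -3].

X[2] = Σ(n=0 to 3) x[n] · ω_4^(2n) where ω_4 = e^(-2πi/4)
= (-1)·ω_4^0 + (-2)·ω_4^2 + (-3)·ω_4^4 + (-3)·ω_4^6

X[2] = 1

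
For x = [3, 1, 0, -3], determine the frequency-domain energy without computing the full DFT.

Parseval: Σ|x[n]|² = (1/N)Σ|X[k]|², so Σ|X[k]|² = N·Σ|x[n]|² = 4·19.0000

Σ|X[k]|² = N·Σ|x[n]|² = 4·19.0000 = 76.0000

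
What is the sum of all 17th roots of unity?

Sum of all nth roots of unity equals 0 for n > 1 (geometric series with r ≠ 1).

0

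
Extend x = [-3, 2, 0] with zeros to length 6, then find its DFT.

Original 3-point DFT: [-1, -4.0000-1.7321i, -4.0000+1.7321i]
Zero-padded 6-point DFT provides frequency interpolation.

DFT_6([x, 0, ...]) = [-1, -2.0000-1.7321i, -4.0000-1.7321i, -5, -4.0000+1.7321i, -2.0000+1.7321i]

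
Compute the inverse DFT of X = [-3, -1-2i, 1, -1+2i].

x[n] = (1/4) Σ(k=0 to 3) X[k] · e^(2πikn/4)

Computing each x[n]:
x[0] = -1
x[1] = 0
x[2] = 0
x[3] = -2

x = [-1, 0, 0, -2]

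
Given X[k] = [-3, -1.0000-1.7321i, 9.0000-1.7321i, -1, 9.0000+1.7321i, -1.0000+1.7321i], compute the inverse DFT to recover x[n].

x[n] = (1/6) Σ(k=0 to 5) X[k] · e^(2πikn/6)

Computing each x[n]:
x[0] = 2
x[1] = -1
x[2] = -2
x[3] = 3
x[4] = -2
x[5] = -3

x = [2, -1, -2, 3, -2, -3]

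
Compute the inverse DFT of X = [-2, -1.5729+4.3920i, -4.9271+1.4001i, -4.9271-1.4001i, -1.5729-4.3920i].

x[n] = (1/5) Σ(k=0 to 4) X[k] · e^(2πikn/5)

Computing each x[n]:
x[0] = -3
x[1] = -1
x[2] = -1
x[3] = 0
x[4] = 3

x = [-3, -1, -1, 0, 3]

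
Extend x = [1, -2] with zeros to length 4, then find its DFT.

Original 2-point DFT: [-1, 3]
Zero-padded 4-point DFT provides frequency interpolation.

DFT_4([x, 0, ...]) = [-1, 1+2i, 3, 1-2i]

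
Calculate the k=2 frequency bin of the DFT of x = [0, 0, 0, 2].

X[2] = Σ(n=0 to 3) x[n] · ω_4^(2n) where ω_4 = e^(-2πi/4)
= (0)·ω_4^0 + (0)·ω_4^2 + (0)·ω_4^4 + (2)·ω_4^6

X[2] = -2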